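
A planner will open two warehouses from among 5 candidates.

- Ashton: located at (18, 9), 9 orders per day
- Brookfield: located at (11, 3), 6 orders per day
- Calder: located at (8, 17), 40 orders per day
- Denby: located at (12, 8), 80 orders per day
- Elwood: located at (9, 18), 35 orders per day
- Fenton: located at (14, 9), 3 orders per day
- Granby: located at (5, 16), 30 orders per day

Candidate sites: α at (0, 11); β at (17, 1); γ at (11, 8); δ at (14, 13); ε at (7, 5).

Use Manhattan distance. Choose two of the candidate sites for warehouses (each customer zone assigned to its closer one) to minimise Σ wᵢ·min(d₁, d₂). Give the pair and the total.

Evaluate every pair (each demand assigned to the nearer of the two):
  {γ, δ}: total = 1304
  {α, γ}: total = 1394
  {γ, ε}: total = 1484
  {β, γ}: total = 1514
  {α, δ}: total = 1772
  {δ, ε}: total = 1790
  {β, δ}: total = 1802
  {α, ε}: total = 2189
  {β, ε}: total = 2225
  {α, β}: total = 2542
Best pair: {γ, δ} with total 1304.

{γ, δ}, total 1304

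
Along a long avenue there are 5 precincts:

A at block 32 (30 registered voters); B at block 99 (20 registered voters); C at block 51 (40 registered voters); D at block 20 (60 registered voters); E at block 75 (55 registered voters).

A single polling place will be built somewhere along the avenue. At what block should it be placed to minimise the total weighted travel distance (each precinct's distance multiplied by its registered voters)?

x = 51

For a sum of weighted absolute distances on a line, the optimum is the weighted median (not the mean). Total weight W = 205; half-weight = 102.5.
Sort by position and accumulate weight:
  block 20 (D, w=60) → cum 60
  block 32 (A, w=30) → cum 90
  block 51 (C, w=40) → cum 130  ≥ 102.5 → median here
  block 75 (E, w=55) → cum 185
  block 99 (B, w=20) → cum 205
Optimal location: block 51.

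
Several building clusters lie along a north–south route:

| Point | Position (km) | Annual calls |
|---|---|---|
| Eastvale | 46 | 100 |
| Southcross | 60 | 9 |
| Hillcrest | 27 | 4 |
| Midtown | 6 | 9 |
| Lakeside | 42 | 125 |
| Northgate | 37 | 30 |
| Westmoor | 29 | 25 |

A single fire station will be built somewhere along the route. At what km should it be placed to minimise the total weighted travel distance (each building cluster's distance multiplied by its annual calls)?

For a sum of weighted absolute distances on a line, the optimum is the weighted median (not the mean). Total weight W = 302; half-weight = 151.
Sort by position and accumulate weight:
  km 6 (Midtown, w=9) → cum 9
  km 27 (Hillcrest, w=4) → cum 13
  km 29 (Westmoor, w=25) → cum 38
  km 37 (Northgate, w=30) → cum 68
  km 42 (Lakeside, w=125) → cum 193  ≥ 151 → median here
  km 46 (Eastvale, w=100) → cum 293
  km 60 (Southcross, w=9) → cum 302
Optimal location: km 42.

x = 42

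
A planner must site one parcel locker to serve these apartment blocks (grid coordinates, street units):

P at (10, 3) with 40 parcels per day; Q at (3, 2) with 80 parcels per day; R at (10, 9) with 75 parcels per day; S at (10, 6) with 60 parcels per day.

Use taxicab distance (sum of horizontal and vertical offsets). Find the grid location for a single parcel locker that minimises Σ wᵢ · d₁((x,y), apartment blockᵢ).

(10, 6)

Manhattan distance separates: Σwᵢ(|x−xᵢ|+|y−yᵢ|) = Σwᵢ|x−xᵢ| + Σwᵢ|y−yᵢ|, so x and y are optimised independently as 1-D weighted medians.
Total weight W = 255; half = 127.5.
x-coordinate, sorted with cumulative weight:
  x=3 (Q, w=80) cum 80
  x=10 (P, w=40) cum 120
  x=10 (R, w=75) cum 195  ← median
  x=10 (S, w=60) cum 255
⇒ x* = 10
y-coordinate, sorted with cumulative weight:
  y=2 (Q, w=80) cum 80
  y=3 (P, w=40) cum 120
  y=6 (S, w=60) cum 180  ← median
  y=9 (R, w=75) cum 255
⇒ y* = 6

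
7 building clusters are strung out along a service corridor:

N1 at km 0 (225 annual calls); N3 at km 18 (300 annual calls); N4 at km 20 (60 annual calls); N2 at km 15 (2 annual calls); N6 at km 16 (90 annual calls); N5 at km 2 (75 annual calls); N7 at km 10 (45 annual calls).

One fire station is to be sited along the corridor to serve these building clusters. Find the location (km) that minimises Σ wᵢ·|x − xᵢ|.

For a sum of weighted absolute distances on a line, the optimum is the weighted median (not the mean). Total weight W = 797; half-weight = 398.5.
Sort by position and accumulate weight:
  km 0 (N1, w=225) → cum 225
  km 2 (N5, w=75) → cum 300
  km 10 (N7, w=45) → cum 345
  km 15 (N2, w=2) → cum 347
  km 16 (N6, w=90) → cum 437  ≥ 398.5 → median here
  km 18 (N3, w=300) → cum 737
  km 20 (N4, w=60) → cum 797
Optimal location: km 16.

x = 16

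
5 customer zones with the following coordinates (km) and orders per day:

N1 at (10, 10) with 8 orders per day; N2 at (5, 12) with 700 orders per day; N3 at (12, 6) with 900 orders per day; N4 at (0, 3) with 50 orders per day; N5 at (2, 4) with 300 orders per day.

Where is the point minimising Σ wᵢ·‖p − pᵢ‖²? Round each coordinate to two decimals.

(7.65, 7.78)

The minimiser of Σwᵢ‖p−pᵢ‖² is the weighted centroid p* = (Σwᵢpᵢ)/(Σwᵢ).
Σwᵢ = 1958.
Σwᵢxᵢ = 8·10 + 700·5 + 900·12 + 50·0 + 300·2 = 14980.
Σwᵢyᵢ = 8·10 + 700·12 + 900·6 + 50·3 + 300·4 = 15230.
x* = 14980/1958 = 7.65, y* = 15230/1958 = 7.78.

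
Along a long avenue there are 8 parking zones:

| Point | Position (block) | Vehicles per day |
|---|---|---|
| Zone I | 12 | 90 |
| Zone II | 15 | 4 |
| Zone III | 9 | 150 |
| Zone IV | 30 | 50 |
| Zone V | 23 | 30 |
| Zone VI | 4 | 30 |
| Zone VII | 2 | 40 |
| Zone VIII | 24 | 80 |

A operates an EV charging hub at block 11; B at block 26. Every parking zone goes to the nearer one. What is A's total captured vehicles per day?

314

The indifferent point is the midpoint (11+26)/2 = 18.5; parking zones left of it (closer to A at 11) go to A, those right go to B.
  Zone VII at 2 (w=40) → A
  Zone VI at 4 (w=30) → A
  Zone III at 9 (w=150) → A
  Zone I at 12 (w=90) → A
  Zone II at 15 (w=4) → A
  Zone V at 23 (w=30) → B
  Zone VIII at 24 (w=80) → B
  Zone IV at 30 (w=50) → B
A captures 314; B captures 160.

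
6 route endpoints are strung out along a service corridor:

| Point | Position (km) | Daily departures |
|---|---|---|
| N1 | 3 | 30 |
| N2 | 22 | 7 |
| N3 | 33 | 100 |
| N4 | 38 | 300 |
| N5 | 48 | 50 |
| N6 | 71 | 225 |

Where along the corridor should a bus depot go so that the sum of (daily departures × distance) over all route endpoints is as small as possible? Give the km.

x = 38

For a sum of weighted absolute distances on a line, the optimum is the weighted median (not the mean). Total weight W = 712; half-weight = 356.
Sort by position and accumulate weight:
  km 3 (N1, w=30) → cum 30
  km 22 (N2, w=7) → cum 37
  km 33 (N3, w=100) → cum 137
  km 38 (N4, w=300) → cum 437  ≥ 356 → median here
  km 48 (N5, w=50) → cum 487
  km 71 (N6, w=225) → cum 712
Optimal location: km 38.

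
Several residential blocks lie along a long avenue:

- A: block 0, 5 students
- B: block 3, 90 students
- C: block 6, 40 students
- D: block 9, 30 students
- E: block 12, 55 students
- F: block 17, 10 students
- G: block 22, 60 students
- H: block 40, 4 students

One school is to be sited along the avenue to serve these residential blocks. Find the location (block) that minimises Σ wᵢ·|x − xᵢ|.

For a sum of weighted absolute distances on a line, the optimum is the weighted median (not the mean). Total weight W = 294; half-weight = 147.
Sort by position and accumulate weight:
  block 0 (A, w=5) → cum 5
  block 3 (B, w=90) → cum 95
  block 6 (C, w=40) → cum 135
  block 9 (D, w=30) → cum 165  ≥ 147 → median here
  block 12 (E, w=55) → cum 220
  block 17 (F, w=10) → cum 230
  block 22 (G, w=60) → cum 290
  block 40 (H, w=4) → cum 294
Optimal location: block 9.

x = 9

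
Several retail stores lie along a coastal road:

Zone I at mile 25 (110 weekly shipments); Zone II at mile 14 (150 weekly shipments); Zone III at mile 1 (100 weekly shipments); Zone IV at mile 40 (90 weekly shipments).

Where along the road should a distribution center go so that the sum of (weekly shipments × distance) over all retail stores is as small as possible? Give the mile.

For a sum of weighted absolute distances on a line, the optimum is the weighted median (not the mean). Total weight W = 450; half-weight = 225.
Sort by position and accumulate weight:
  mile 1 (Zone III, w=100) → cum 100
  mile 14 (Zone II, w=150) → cum 250  ≥ 225 → median here
  mile 25 (Zone I, w=110) → cum 360
  mile 40 (Zone IV, w=90) → cum 450
Optimal location: mile 14.

x = 14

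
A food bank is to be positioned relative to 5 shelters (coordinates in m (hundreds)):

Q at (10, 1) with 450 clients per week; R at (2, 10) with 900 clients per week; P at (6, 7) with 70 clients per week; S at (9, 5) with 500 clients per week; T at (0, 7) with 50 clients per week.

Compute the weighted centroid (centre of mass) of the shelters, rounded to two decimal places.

(5.70, 6.49)

The minimiser of Σwᵢ‖p−pᵢ‖² is the weighted centroid p* = (Σwᵢpᵢ)/(Σwᵢ).
Σwᵢ = 1970.
Σwᵢxᵢ = 450·10 + 900·2 + 70·6 + 500·9 + 50·0 = 11220.
Σwᵢyᵢ = 450·1 + 900·10 + 70·7 + 500·5 + 50·7 = 12790.
x* = 11220/1970 = 5.70, y* = 12790/1970 = 6.49.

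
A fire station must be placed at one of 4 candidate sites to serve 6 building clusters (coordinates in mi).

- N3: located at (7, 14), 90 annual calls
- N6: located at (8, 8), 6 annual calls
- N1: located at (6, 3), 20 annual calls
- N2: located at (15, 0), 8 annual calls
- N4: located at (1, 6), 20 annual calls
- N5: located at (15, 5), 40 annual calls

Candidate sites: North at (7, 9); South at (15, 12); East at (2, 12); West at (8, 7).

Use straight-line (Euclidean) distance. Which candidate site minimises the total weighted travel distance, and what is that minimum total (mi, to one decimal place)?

Total weighted distance at each candidate:
  North (7, 9): total = 1168.4
  South (15, 12): total = 1725.7
  East (2, 12): total = 1578.7
  West (8, 7): total = 1243.7
Minimum is at North with total 1168.4 mi.

North, total 1168.4 mi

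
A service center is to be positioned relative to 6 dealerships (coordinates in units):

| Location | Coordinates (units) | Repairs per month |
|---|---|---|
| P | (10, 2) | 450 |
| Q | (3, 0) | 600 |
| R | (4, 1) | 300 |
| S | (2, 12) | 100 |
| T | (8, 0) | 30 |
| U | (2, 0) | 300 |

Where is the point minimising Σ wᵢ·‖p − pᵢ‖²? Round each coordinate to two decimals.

(4.80, 1.35)

The minimiser of Σwᵢ‖p−pᵢ‖² is the weighted centroid p* = (Σwᵢpᵢ)/(Σwᵢ).
Σwᵢ = 1780.
Σwᵢxᵢ = 450·10 + 600·3 + 300·4 + 100·2 + 30·8 + 300·2 = 8540.
Σwᵢyᵢ = 450·2 + 600·0 + 300·1 + 100·12 + 30·0 + 300·0 = 2400.
x* = 8540/1780 = 4.80, y* = 2400/1780 = 1.35.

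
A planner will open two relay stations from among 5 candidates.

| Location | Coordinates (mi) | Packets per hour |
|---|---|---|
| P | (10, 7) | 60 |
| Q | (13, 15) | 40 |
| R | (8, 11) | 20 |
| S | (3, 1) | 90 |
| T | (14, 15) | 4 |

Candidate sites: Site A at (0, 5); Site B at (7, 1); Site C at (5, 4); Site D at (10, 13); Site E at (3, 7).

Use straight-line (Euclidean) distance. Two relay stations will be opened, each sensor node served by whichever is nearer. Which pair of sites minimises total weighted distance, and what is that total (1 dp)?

Evaluate every pair (each demand assigned to the nearer of the two):
  {Site C, Site D}: total = 893.0
  {Site B, Site D}: total = 938.7
  {Site A, Site D}: total = 1028.7
  {Site D, Site E}: total = 1118.7
  {Site C, Site E}: total = 1369.1
  {Site A, Site C}: total = 1427.6
  {Site B, Site C}: total = 1427.6
  {Site B, Site E}: total = 1457.2
  {Site A, Site E}: total = 1564.7
  {Site A, Site B}: total = 1634.4
Best pair: {Site C, Site D} with total 893.0.

{Site C, Site D}, total 893.0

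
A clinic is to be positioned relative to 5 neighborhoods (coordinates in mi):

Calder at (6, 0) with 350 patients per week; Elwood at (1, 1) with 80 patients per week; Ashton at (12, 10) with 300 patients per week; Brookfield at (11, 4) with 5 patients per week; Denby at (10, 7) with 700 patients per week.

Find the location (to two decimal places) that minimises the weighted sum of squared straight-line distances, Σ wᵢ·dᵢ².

(8.94, 5.57)

The minimiser of Σwᵢ‖p−pᵢ‖² is the weighted centroid p* = (Σwᵢpᵢ)/(Σwᵢ).
Σwᵢ = 1435.
Σwᵢxᵢ = 350·6 + 80·1 + 300·12 + 5·11 + 700·10 = 12835.
Σwᵢyᵢ = 350·0 + 80·1 + 300·10 + 5·4 + 700·7 = 8000.
x* = 12835/1435 = 8.94, y* = 8000/1435 = 5.57.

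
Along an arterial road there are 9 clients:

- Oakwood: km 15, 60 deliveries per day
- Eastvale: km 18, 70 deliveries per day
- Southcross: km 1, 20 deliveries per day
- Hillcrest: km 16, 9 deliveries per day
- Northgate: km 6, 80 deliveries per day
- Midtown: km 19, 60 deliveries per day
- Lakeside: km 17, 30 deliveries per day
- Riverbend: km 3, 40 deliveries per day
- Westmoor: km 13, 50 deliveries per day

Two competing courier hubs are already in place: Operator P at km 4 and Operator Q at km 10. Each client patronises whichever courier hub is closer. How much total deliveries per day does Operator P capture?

140

The indifferent point is the midpoint (4+10)/2 = 7; clients left of it (closer to Operator P at 4) go to Operator P, those right go to Operator Q.
  Southcross at 1 (w=20) → Operator P
  Riverbend at 3 (w=40) → Operator P
  Northgate at 6 (w=80) → Operator P
  Westmoor at 13 (w=50) → Operator Q
  Oakwood at 15 (w=60) → Operator Q
  Hillcrest at 16 (w=9) → Operator Q
  Lakeside at 17 (w=30) → Operator Q
  Eastvale at 18 (w=70) → Operator Q
  Midtown at 19 (w=60) → Operator Q
Operator P captures 140; Operator Q captures 279.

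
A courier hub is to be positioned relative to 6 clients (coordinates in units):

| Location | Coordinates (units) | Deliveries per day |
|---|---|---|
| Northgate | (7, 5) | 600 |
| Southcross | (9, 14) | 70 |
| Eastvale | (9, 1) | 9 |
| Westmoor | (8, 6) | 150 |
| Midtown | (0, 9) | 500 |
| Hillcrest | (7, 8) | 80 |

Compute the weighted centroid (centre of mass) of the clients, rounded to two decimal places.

(4.73, 7.12)

The minimiser of Σwᵢ‖p−pᵢ‖² is the weighted centroid p* = (Σwᵢpᵢ)/(Σwᵢ).
Σwᵢ = 1409.
Σwᵢxᵢ = 600·7 + 70·9 + 9·9 + 150·8 + 500·0 + 80·7 = 6671.
Σwᵢyᵢ = 600·5 + 70·14 + 9·1 + 150·6 + 500·9 + 80·8 = 10029.
x* = 6671/1409 = 4.73, y* = 10029/1409 = 7.12.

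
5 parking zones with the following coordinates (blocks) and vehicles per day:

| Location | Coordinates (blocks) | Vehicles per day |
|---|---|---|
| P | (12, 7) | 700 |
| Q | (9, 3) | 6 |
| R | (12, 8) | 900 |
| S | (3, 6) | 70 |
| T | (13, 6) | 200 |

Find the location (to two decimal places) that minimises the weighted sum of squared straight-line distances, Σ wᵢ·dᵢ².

(11.76, 7.32)

The minimiser of Σwᵢ‖p−pᵢ‖² is the weighted centroid p* = (Σwᵢpᵢ)/(Σwᵢ).
Σwᵢ = 1876.
Σwᵢxᵢ = 700·12 + 6·9 + 900·12 + 70·3 + 200·13 = 22064.
Σwᵢyᵢ = 700·7 + 6·3 + 900·8 + 70·6 + 200·6 = 13738.
x* = 22064/1876 = 11.76, y* = 13738/1876 = 7.32.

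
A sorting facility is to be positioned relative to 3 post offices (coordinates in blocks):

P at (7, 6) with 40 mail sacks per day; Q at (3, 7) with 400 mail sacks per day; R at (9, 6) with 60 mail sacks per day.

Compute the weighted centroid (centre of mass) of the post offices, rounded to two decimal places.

(4.04, 6.80)

The minimiser of Σwᵢ‖p−pᵢ‖² is the weighted centroid p* = (Σwᵢpᵢ)/(Σwᵢ).
Σwᵢ = 500.
Σwᵢxᵢ = 40·7 + 400·3 + 60·9 = 2020.
Σwᵢyᵢ = 40·6 + 400·7 + 60·6 = 3400.
x* = 2020/500 = 4.04, y* = 3400/500 = 6.80.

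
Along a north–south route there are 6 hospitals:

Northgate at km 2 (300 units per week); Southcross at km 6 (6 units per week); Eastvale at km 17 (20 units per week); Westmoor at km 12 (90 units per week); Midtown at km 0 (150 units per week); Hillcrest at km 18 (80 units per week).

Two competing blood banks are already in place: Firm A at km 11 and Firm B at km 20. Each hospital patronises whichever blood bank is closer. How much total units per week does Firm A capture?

The indifferent point is the midpoint (11+20)/2 = 15.5; hospitals left of it (closer to Firm A at 11) go to Firm A, those right go to Firm B.
  Midtown at 0 (w=150) → Firm A
  Northgate at 2 (w=300) → Firm A
  Southcross at 6 (w=6) → Firm A
  Westmoor at 12 (w=90) → Firm A
  Eastvale at 17 (w=20) → Firm B
  Hillcrest at 18 (w=80) → Firm B
Firm A captures 546; Firm B captures 100.

546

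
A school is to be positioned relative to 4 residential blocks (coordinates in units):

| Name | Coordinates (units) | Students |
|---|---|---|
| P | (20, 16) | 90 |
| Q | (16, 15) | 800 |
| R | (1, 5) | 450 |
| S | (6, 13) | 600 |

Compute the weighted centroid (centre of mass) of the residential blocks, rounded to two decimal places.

(9.61, 12.11)

The minimiser of Σwᵢ‖p−pᵢ‖² is the weighted centroid p* = (Σwᵢpᵢ)/(Σwᵢ).
Σwᵢ = 1940.
Σwᵢxᵢ = 90·20 + 800·16 + 450·1 + 600·6 = 18650.
Σwᵢyᵢ = 90·16 + 800·15 + 450·5 + 600·13 = 23490.
x* = 18650/1940 = 9.61, y* = 23490/1940 = 12.11.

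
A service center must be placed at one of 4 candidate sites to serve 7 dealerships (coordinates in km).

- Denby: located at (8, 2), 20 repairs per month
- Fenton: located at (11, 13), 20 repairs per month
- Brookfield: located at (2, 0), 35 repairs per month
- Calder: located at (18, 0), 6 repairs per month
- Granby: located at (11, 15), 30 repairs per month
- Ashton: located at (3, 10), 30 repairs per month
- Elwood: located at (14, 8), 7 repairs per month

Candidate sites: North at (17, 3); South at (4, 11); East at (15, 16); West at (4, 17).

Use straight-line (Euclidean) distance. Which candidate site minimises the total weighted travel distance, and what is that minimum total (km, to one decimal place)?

South, total 1198.1 km

Total weighted distance at each candidate:
  North (17, 3): total = 1881.6
  South (4, 11): total = 1198.1
  East (15, 16): total = 1814.9
  West (4, 17): total = 1727.7
Minimum is at South with total 1198.1 km.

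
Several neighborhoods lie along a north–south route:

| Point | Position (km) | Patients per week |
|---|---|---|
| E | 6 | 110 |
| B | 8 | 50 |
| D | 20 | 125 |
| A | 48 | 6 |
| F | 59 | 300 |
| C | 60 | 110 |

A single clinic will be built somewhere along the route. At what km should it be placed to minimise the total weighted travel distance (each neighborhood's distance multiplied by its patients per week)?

For a sum of weighted absolute distances on a line, the optimum is the weighted median (not the mean). Total weight W = 701; half-weight = 350.5.
Sort by position and accumulate weight:
  km 6 (E, w=110) → cum 110
  km 8 (B, w=50) → cum 160
  km 20 (D, w=125) → cum 285
  km 48 (A, w=6) → cum 291
  km 59 (F, w=300) → cum 591  ≥ 350.5 → median here
  km 60 (C, w=110) → cum 701
Optimal location: km 59.

x = 59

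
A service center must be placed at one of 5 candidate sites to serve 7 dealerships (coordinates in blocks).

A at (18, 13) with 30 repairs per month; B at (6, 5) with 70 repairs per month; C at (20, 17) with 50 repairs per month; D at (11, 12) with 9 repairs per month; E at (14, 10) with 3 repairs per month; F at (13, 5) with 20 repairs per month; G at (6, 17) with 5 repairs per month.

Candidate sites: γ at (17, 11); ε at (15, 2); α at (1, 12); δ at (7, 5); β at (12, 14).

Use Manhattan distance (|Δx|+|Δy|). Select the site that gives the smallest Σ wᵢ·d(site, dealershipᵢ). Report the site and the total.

γ, total 2090 blocks

Total weighted distance at each candidate:
  γ (17, 11): total = 2090
  ε (15, 2): total = 2633
  α (1, 12): total = 3145
  δ (7, 5): total = 2210
  β (12, 14): total = 2100
Minimum is at γ with total 2090 blocks.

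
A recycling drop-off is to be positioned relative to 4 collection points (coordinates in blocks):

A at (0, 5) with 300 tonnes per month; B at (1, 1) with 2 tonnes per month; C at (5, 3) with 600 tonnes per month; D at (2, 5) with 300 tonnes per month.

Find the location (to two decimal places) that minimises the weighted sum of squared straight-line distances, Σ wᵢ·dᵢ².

(3.00, 4.00)

The minimiser of Σwᵢ‖p−pᵢ‖² is the weighted centroid p* = (Σwᵢpᵢ)/(Σwᵢ).
Σwᵢ = 1202.
Σwᵢxᵢ = 300·0 + 2·1 + 600·5 + 300·2 = 3602.
Σwᵢyᵢ = 300·5 + 2·1 + 600·3 + 300·5 = 4802.
x* = 3602/1202 = 3.00, y* = 4802/1202 = 4.00.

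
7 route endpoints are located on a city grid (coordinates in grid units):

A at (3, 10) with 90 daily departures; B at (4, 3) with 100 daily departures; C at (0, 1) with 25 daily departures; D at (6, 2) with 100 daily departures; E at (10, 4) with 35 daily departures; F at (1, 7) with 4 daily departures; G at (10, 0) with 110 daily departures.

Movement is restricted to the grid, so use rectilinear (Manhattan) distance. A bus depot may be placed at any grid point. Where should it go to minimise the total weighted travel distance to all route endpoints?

Manhattan distance separates: Σwᵢ(|x−xᵢ|+|y−yᵢ|) = Σwᵢ|x−xᵢ| + Σwᵢ|y−yᵢ|, so x and y are optimised independently as 1-D weighted medians.
Total weight W = 464; half = 232.
x-coordinate, sorted with cumulative weight:
  x=0 (C, w=25) cum 25
  x=1 (F, w=4) cum 29
  x=3 (A, w=90) cum 119
  x=4 (B, w=100) cum 219
  x=6 (D, w=100) cum 319  ← median
  x=10 (E, w=35) cum 354
  x=10 (G, w=110) cum 464
⇒ x* = 6
y-coordinate, sorted with cumulative weight:
  y=0 (G, w=110) cum 110
  y=1 (C, w=25) cum 135
  y=2 (D, w=100) cum 235  ← median
  y=3 (B, w=100) cum 335
  y=4 (E, w=35) cum 370
  y=7 (F, w=4) cum 374
  y=10 (A, w=90) cum 464
⇒ y* = 2

(6, 2)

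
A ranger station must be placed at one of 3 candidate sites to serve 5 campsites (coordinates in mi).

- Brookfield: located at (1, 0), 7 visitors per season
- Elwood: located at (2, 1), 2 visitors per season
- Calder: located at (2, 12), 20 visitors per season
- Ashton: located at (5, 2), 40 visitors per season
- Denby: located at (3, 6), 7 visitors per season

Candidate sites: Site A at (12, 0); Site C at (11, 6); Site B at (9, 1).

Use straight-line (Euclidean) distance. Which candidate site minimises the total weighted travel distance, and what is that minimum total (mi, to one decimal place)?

Site B, total 550.8 mi

Total weighted distance at each candidate:
  Site A (12, 0): total = 776.4
  Site C (11, 6): total = 663.0
  Site B (9, 1): total = 550.8
Minimum is at Site B with total 550.8 mi.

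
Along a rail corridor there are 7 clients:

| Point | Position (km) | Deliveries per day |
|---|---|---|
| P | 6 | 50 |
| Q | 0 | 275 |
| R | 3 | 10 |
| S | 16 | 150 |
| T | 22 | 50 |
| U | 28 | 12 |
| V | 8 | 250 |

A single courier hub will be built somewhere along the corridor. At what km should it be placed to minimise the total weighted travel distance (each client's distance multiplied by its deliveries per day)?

x = 8

For a sum of weighted absolute distances on a line, the optimum is the weighted median (not the mean). Total weight W = 797; half-weight = 398.5.
Sort by position and accumulate weight:
  km 0 (Q, w=275) → cum 275
  km 3 (R, w=10) → cum 285
  km 6 (P, w=50) → cum 335
  km 8 (V, w=250) → cum 585  ≥ 398.5 → median here
  km 16 (S, w=150) → cum 735
  km 22 (T, w=50) → cum 785
  km 28 (U, w=12) → cum 797
Optimal location: km 8.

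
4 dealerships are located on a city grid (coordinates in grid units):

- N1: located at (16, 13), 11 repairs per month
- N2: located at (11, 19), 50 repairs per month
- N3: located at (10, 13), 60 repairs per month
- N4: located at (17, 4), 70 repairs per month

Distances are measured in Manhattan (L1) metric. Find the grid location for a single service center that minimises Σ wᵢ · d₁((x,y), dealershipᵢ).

(11, 13)

Manhattan distance separates: Σwᵢ(|x−xᵢ|+|y−yᵢ|) = Σwᵢ|x−xᵢ| + Σwᵢ|y−yᵢ|, so x and y are optimised independently as 1-D weighted medians.
Total weight W = 191; half = 95.5.
x-coordinate, sorted with cumulative weight:
  x=10 (N3, w=60) cum 60
  x=11 (N2, w=50) cum 110  ← median
  x=16 (N1, w=11) cum 121
  x=17 (N4, w=70) cum 191
⇒ x* = 11
y-coordinate, sorted with cumulative weight:
  y=4 (N4, w=70) cum 70
  y=13 (N1, w=11) cum 81
  y=13 (N3, w=60) cum 141  ← median
  y=19 (N2, w=50) cum 191
⇒ y* = 13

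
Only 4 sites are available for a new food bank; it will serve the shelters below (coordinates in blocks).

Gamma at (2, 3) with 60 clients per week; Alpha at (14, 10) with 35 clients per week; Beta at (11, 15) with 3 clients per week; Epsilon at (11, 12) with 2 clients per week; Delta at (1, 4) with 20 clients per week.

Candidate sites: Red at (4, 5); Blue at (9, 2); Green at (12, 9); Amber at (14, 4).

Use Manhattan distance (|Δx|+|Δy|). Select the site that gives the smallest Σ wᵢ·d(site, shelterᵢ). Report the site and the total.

Red, total 924 blocks

Total weighted distance at each candidate:
  Red (4, 5): total = 924
  Blue (9, 2): total = 1204
  Green (12, 9): total = 1414
  Amber (14, 4): total = 1314
Minimum is at Red with total 924 blocks.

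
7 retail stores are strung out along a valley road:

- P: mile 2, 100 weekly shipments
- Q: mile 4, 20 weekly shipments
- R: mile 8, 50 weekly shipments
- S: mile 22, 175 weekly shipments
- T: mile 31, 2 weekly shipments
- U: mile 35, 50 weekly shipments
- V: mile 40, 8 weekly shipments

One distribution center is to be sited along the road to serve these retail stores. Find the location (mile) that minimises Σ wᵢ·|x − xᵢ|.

For a sum of weighted absolute distances on a line, the optimum is the weighted median (not the mean). Total weight W = 405; half-weight = 202.5.
Sort by position and accumulate weight:
  mile 2 (P, w=100) → cum 100
  mile 4 (Q, w=20) → cum 120
  mile 8 (R, w=50) → cum 170
  mile 22 (S, w=175) → cum 345  ≥ 202.5 → median here
  mile 31 (T, w=2) → cum 347
  mile 35 (U, w=50) → cum 397
  mile 40 (V, w=8) → cum 405
Optimal location: mile 22.

x = 22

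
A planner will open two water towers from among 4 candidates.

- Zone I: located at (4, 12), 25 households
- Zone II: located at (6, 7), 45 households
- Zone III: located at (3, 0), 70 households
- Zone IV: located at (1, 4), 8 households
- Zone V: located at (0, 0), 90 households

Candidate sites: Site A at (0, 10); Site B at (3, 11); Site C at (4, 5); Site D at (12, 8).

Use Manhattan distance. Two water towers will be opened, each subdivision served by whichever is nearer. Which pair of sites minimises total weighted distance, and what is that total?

{Site B, Site C}, total 1492

Evaluate every pair (each demand assigned to the nearer of the two):
  {Site B, Site C}: total = 1492
  {Site A, Site C}: total = 1592
  {Site C, Site D}: total = 1617
  {Site A, Site B}: total = 2091
  {Site A, Site D}: total = 2331
  {Site B, Site D}: total = 2467
Best pair: {Site B, Site C} with total 1492.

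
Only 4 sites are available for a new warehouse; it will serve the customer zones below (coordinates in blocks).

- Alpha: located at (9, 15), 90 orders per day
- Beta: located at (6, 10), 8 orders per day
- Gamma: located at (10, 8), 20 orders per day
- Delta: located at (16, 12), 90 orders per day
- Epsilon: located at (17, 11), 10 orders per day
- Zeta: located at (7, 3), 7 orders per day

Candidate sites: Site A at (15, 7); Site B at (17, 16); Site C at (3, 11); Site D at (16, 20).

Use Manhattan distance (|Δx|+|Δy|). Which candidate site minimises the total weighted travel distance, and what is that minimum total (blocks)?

Total weighted distance at each candidate:
  Site A (15, 7): total = 2160
  Site B (17, 16): total = 1907
  Site C (3, 11): total = 2616
  Site D (16, 20): total = 2602
Minimum is at Site B with total 1907 blocks.

Site B, total 1907 blocks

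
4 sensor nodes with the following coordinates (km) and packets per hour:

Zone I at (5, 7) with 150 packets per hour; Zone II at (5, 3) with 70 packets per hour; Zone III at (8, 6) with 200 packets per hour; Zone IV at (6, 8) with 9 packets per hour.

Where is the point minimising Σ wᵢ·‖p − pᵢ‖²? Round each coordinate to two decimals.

(6.42, 5.90)

The minimiser of Σwᵢ‖p−pᵢ‖² is the weighted centroid p* = (Σwᵢpᵢ)/(Σwᵢ).
Σwᵢ = 429.
Σwᵢxᵢ = 150·5 + 70·5 + 200·8 + 9·6 = 2754.
Σwᵢyᵢ = 150·7 + 70·3 + 200·6 + 9·8 = 2532.
x* = 2754/429 = 6.42, y* = 2532/429 = 5.90.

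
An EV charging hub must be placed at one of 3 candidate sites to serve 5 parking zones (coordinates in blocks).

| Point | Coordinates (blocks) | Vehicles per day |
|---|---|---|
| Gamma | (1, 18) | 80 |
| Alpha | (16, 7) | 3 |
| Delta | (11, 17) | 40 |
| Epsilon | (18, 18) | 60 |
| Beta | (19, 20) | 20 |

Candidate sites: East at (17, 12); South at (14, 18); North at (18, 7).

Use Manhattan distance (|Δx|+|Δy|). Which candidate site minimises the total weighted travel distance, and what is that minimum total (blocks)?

South, total 1619 blocks

Total weighted distance at each candidate:
  East (17, 12): total = 2838
  South (14, 18): total = 1619
  North (18, 7): total = 3866
Minimum is at South with total 1619 blocks.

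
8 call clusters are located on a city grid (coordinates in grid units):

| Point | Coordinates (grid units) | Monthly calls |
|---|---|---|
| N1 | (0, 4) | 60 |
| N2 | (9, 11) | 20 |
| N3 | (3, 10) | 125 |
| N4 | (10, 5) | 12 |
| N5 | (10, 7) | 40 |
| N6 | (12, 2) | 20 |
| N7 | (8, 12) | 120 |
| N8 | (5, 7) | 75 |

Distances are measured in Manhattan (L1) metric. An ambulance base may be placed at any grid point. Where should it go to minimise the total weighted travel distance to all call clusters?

(5, 10)

Manhattan distance separates: Σwᵢ(|x−xᵢ|+|y−yᵢ|) = Σwᵢ|x−xᵢ| + Σwᵢ|y−yᵢ|, so x and y are optimised independently as 1-D weighted medians.
Total weight W = 472; half = 236.
x-coordinate, sorted with cumulative weight:
  x=0 (N1, w=60) cum 60
  x=3 (N3, w=125) cum 185
  x=5 (N8, w=75) cum 260  ← median
  x=8 (N7, w=120) cum 380
  x=9 (N2, w=20) cum 400
  x=10 (N4, w=12) cum 412
  x=10 (N5, w=40) cum 452
  x=12 (N6, w=20) cum 472
⇒ x* = 5
y-coordinate, sorted with cumulative weight:
  y=2 (N6, w=20) cum 20
  y=4 (N1, w=60) cum 80
  y=5 (N4, w=12) cum 92
  y=7 (N5, w=40) cum 132
  y=7 (N8, w=75) cum 207
  y=10 (N3, w=125) cum 332  ← median
  y=11 (N2, w=20) cum 352
  y=12 (N7, w=120) cum 472
⇒ y* = 10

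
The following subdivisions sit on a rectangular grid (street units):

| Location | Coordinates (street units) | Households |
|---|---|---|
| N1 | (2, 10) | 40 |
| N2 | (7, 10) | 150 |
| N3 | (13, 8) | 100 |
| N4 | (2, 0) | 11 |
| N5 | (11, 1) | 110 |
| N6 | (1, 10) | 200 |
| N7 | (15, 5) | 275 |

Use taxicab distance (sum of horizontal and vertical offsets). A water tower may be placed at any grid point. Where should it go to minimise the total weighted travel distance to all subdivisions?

Manhattan distance separates: Σwᵢ(|x−xᵢ|+|y−yᵢ|) = Σwᵢ|x−xᵢ| + Σwᵢ|y−yᵢ|, so x and y are optimised independently as 1-D weighted medians.
Total weight W = 886; half = 443.
x-coordinate, sorted with cumulative weight:
  x=1 (N6, w=200) cum 200
  x=2 (N1, w=40) cum 240
  x=2 (N4, w=11) cum 251
  x=7 (N2, w=150) cum 401
  x=11 (N5, w=110) cum 511  ← median
  x=13 (N3, w=100) cum 611
  x=15 (N7, w=275) cum 886
⇒ x* = 11
y-coordinate, sorted with cumulative weight:
  y=0 (N4, w=11) cum 11
  y=1 (N5, w=110) cum 121
  y=5 (N7, w=275) cum 396
  y=8 (N3, w=100) cum 496  ← median
  y=10 (N1, w=40) cum 536
  y=10 (N2, w=150) cum 686
  y=10 (N6, w=200) cum 886
⇒ y* = 8

(11, 8)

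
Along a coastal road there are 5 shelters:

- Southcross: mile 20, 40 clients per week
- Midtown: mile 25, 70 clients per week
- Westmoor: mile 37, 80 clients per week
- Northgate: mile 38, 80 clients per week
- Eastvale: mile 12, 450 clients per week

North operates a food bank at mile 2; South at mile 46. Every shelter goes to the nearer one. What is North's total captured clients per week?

490

The indifferent point is the midpoint (2+46)/2 = 24; shelters left of it (closer to North at 2) go to North, those right go to South.
  Eastvale at 12 (w=450) → North
  Southcross at 20 (w=40) → North
  Midtown at 25 (w=70) → South
  Westmoor at 37 (w=80) → South
  Northgate at 38 (w=80) → South
North captures 490; South captures 230.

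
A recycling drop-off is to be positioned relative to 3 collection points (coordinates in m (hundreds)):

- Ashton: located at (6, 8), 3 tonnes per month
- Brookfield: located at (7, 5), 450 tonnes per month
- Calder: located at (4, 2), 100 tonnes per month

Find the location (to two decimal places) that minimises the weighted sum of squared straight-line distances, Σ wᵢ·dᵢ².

The minimiser of Σwᵢ‖p−pᵢ‖² is the weighted centroid p* = (Σwᵢpᵢ)/(Σwᵢ).
Σwᵢ = 553.
Σwᵢxᵢ = 3·6 + 450·7 + 100·4 = 3568.
Σwᵢyᵢ = 3·8 + 450·5 + 100·2 = 2474.
x* = 3568/553 = 6.45, y* = 2474/553 = 4.47.

(6.45, 4.47)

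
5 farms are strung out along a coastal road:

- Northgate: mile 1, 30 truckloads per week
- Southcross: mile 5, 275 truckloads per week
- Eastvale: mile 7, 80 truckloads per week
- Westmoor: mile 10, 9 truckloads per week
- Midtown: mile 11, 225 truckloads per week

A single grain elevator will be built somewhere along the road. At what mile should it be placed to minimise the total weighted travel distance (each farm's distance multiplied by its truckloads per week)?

For a sum of weighted absolute distances on a line, the optimum is the weighted median (not the mean). Total weight W = 619; half-weight = 309.5.
Sort by position and accumulate weight:
  mile 1 (Northgate, w=30) → cum 30
  mile 5 (Southcross, w=275) → cum 305
  mile 7 (Eastvale, w=80) → cum 385  ≥ 309.5 → median here
  mile 10 (Westmoor, w=9) → cum 394
  mile 11 (Midtown, w=225) → cum 619
Optimal location: mile 7.

x = 7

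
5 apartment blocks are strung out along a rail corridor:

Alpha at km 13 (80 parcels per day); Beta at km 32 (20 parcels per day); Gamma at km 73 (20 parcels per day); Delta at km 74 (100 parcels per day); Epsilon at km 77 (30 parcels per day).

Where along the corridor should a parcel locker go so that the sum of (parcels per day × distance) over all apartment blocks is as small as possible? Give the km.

For a sum of weighted absolute distances on a line, the optimum is the weighted median (not the mean). Total weight W = 250; half-weight = 125.
Sort by position and accumulate weight:
  km 13 (Alpha, w=80) → cum 80
  km 32 (Beta, w=20) → cum 100
  km 73 (Gamma, w=20) → cum 120
  km 74 (Delta, w=100) → cum 220  ≥ 125 → median here
  km 77 (Epsilon, w=30) → cum 250
Optimal location: km 74.

x = 74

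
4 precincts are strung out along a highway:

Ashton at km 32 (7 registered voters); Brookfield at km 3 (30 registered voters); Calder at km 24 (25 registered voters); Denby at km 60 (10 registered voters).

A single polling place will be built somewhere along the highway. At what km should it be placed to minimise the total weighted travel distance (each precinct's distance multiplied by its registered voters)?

x = 24

For a sum of weighted absolute distances on a line, the optimum is the weighted median (not the mean). Total weight W = 72; half-weight = 36.
Sort by position and accumulate weight:
  km 3 (Brookfield, w=30) → cum 30
  km 24 (Calder, w=25) → cum 55  ≥ 36 → median here
  km 32 (Ashton, w=7) → cum 62
  km 60 (Denby, w=10) → cum 72
Optimal location: km 24.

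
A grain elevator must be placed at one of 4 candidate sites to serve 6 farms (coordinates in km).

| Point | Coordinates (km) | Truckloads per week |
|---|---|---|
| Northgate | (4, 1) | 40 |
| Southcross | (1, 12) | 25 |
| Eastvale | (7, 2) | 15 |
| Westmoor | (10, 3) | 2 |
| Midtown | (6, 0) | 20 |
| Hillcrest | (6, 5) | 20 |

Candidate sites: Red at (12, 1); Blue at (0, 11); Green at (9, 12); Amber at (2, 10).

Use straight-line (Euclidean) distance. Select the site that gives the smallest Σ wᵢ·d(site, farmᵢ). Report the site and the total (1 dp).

Amber, total 930.9 km

Total weighted distance at each candidate:
  Red (12, 1): total = 1056.9
  Blue (0, 11): total = 1083.1
  Green (9, 12): total = 1254.1
  Amber (2, 10): total = 930.9
Minimum is at Amber with total 930.9 km.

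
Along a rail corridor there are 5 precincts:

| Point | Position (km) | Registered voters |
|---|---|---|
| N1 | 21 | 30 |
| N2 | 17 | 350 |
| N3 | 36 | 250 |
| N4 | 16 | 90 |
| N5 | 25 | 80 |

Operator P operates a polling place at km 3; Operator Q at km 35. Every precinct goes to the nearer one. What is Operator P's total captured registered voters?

The indifferent point is the midpoint (3+35)/2 = 19; precincts left of it (closer to Operator P at 3) go to Operator P, those right go to Operator Q.
  N4 at 16 (w=90) → Operator P
  N2 at 17 (w=350) → Operator P
  N1 at 21 (w=30) → Operator Q
  N5 at 25 (w=80) → Operator Q
  N3 at 36 (w=250) → Operator Q
Operator P captures 440; Operator Q captures 360.

440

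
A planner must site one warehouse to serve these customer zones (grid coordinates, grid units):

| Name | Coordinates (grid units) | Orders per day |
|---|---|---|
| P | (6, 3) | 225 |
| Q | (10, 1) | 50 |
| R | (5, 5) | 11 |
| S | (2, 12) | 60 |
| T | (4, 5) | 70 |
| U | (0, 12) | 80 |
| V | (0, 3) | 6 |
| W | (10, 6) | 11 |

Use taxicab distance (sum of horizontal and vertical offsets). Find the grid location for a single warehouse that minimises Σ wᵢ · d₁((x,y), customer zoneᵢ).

(6, 3)

Manhattan distance separates: Σwᵢ(|x−xᵢ|+|y−yᵢ|) = Σwᵢ|x−xᵢ| + Σwᵢ|y−yᵢ|, so x and y are optimised independently as 1-D weighted medians.
Total weight W = 513; half = 256.5.
x-coordinate, sorted with cumulative weight:
  x=0 (U, w=80) cum 80
  x=0 (V, w=6) cum 86
  x=2 (S, w=60) cum 146
  x=4 (T, w=70) cum 216
  x=5 (R, w=11) cum 227
  x=6 (P, w=225) cum 452  ← median
  x=10 (Q, w=50) cum 502
  x=10 (W, w=11) cum 513
⇒ x* = 6
y-coordinate, sorted with cumulative weight:
  y=1 (Q, w=50) cum 50
  y=3 (P, w=225) cum 275  ← median
  y=3 (V, w=6) cum 281
  y=5 (R, w=11) cum 292
  y=5 (T, w=70) cum 362
  y=6 (W, w=11) cum 373
  y=12 (S, w=60) cum 433
  y=12 (U, w=80) cum 513
⇒ y* = 3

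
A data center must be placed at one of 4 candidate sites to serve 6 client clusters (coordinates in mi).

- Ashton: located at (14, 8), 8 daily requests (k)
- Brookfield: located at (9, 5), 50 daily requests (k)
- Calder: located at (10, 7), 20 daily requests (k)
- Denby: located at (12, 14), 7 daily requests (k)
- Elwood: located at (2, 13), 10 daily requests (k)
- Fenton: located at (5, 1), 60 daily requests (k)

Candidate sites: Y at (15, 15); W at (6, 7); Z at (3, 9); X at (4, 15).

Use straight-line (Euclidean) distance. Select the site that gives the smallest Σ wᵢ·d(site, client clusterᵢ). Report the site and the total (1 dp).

Total weighted distance at each candidate:
  Y (15, 15): total = 2014.3
  W (6, 7): total = 826.4
  Z (3, 9): total = 1202.6
  X (4, 15): total = 1783.5
Minimum is at W with total 826.4 mi.

W, total 826.4 mi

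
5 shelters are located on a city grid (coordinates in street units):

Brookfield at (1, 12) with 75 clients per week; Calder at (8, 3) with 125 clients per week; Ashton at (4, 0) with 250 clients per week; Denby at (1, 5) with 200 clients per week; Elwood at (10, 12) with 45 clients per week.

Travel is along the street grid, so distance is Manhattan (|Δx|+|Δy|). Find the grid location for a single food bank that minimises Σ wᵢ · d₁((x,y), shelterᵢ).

(4, 3)

Manhattan distance separates: Σwᵢ(|x−xᵢ|+|y−yᵢ|) = Σwᵢ|x−xᵢ| + Σwᵢ|y−yᵢ|, so x and y are optimised independently as 1-D weighted medians.
Total weight W = 695; half = 347.5.
x-coordinate, sorted with cumulative weight:
  x=1 (Brookfield, w=75) cum 75
  x=1 (Denby, w=200) cum 275
  x=4 (Ashton, w=250) cum 525  ← median
  x=8 (Calder, w=125) cum 650
  x=10 (Elwood, w=45) cum 695
⇒ x* = 4
y-coordinate, sorted with cumulative weight:
  y=0 (Ashton, w=250) cum 250
  y=3 (Calder, w=125) cum 375  ← median
  y=5 (Denby, w=200) cum 575
  y=12 (Brookfield, w=75) cum 650
  y=12 (Elwood, w=45) cum 695
⇒ y* = 3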